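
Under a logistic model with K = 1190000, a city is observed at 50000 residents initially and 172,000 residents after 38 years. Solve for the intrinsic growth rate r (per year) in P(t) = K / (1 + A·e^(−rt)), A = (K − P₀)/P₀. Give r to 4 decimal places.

r ≈ 0.0355 per year

A = (1190000 − 50000)/50000 = 22.8
172000 = 1190000/(1 + 22.8·e^(−r·38)) → e^(−38r) = (6.9186 − 1)/22.8 = 0.259588
r = −ln(0.259588)/38 = 1.34866/38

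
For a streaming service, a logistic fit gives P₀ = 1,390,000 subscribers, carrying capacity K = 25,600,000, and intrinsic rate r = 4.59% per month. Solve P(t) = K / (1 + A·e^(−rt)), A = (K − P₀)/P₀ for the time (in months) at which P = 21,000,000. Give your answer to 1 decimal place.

A = (25600000 − 1390000)/1390000 = 17.41727
21000000 = 25600000/(1 + 17.41727·e^(−0.0459t)) → 1 + 17.41727·e^(−0.0459t) = 1.21905
e^(−0.0459t) = 0.012576 → t = ln(79.51361)/0.0459 = 4.37593/0.0459

t ≈ 95.3 months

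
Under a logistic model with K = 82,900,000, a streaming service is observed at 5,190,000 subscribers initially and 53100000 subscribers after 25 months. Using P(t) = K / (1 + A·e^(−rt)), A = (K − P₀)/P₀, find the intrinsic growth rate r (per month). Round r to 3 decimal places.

A = (82900000 − 5190000)/5190000 = 14.97303
53100000 = 82900000/(1 + 14.97303·e^(−r·25)) → e^(−25r) = (1.56121 − 1)/14.97303 = 0.037481
r = −ln(0.037481)/25 = 3.28392/25

r ≈ 0.131 per month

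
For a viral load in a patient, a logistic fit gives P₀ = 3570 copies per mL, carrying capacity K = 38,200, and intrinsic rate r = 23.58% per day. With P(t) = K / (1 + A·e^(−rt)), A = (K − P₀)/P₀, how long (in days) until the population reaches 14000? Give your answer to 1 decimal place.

A = (38200 − 3570)/3570 = 9.70028
14000 = 38200/(1 + 9.70028·e^(−0.2358t)) → 1 + 9.70028·e^(−0.2358t) = 2.72857
e^(−0.2358t) = 0.178198 → t = ln(5.61173)/0.2358 = 1.72486/0.2358

t ≈ 7.3 days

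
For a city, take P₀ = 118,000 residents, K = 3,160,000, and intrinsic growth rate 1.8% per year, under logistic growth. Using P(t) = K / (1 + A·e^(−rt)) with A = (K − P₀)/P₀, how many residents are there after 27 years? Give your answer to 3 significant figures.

≈ 187,000 residents

A = (3160000 − 118000)/118000 = 25.77966
P(27) = 3160000 / (1 + 25.77966·e^(−0.018·27)) = 3160000 / (1 + 25.77966·0.615082)
= 3160000 / 16.8566 ≈ 187463.66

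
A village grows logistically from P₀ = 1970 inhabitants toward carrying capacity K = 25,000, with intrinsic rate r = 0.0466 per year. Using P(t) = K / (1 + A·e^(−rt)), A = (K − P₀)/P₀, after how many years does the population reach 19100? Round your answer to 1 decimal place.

A = (25000 − 1970)/1970 = 11.69036
19100 = 25000/(1 + 11.69036·e^(−0.0466t)) → 1 + 11.69036·e^(−0.0466t) = 1.3089
e^(−0.0466t) = 0.026424 → t = ln(37.84505)/0.0466 = 3.6335/0.0466

t ≈ 78.0 years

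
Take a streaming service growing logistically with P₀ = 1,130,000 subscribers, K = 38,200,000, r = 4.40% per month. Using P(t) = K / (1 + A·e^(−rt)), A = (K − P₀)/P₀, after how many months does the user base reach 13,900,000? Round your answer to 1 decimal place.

t ≈ 66.6 months

A = (38200000 − 1130000)/1130000 = 32.80531
13900000 = 38200000/(1 + 32.80531·e^(−0.044t)) → 1 + 32.80531·e^(−0.044t) = 2.7482
e^(−0.044t) = 0.05329 → t = ln(18.76518)/0.044 = 2.932/0.044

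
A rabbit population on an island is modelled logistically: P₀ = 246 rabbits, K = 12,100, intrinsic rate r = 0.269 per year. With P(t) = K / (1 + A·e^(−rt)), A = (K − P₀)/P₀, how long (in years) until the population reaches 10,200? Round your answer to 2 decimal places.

t ≈ 20.65 years

A = (12100 − 246)/246 = 48.18699
10200 = 12100/(1 + 48.18699·e^(−0.269t)) → 1 + 48.18699·e^(−0.269t) = 1.18627
e^(−0.269t) = 0.003866 → t = ln(258.68806)/0.269 = 5.55562/0.269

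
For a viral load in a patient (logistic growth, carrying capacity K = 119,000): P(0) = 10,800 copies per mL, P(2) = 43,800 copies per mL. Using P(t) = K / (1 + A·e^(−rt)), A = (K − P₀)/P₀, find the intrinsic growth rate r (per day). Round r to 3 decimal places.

A = (119000 − 10800)/10800 = 10.01852
43800 = 119000/(1 + 10.01852·e^(−r·2)) → e^(−2r) = (2.71689 − 1)/10.01852 = 0.171372
r = −ln(0.171372)/2 = 1.76392/2

r ≈ 0.882 per day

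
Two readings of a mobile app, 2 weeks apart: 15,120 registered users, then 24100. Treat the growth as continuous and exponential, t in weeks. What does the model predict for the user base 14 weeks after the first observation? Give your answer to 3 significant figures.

r = ln(24100/15120) / 2 ≈ 0.233097 per week
P(14) = 15120 · e^(0.233097·14) = 15120 · 26.13706 ≈ 395192.37

≈ 395,000 registered users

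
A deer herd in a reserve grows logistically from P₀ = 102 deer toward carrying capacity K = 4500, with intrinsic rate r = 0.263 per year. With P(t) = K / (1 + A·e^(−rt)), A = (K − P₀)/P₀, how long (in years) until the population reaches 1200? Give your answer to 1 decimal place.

A = (4500 − 102)/102 = 43.11765
1200 = 4500/(1 + 43.11765·e^(−0.263t)) → 1 + 43.11765·e^(−0.263t) = 3.75
e^(−0.263t) = 0.063779 → t = ln(15.67914)/0.263 = 2.75233/0.263

t ≈ 10.5 years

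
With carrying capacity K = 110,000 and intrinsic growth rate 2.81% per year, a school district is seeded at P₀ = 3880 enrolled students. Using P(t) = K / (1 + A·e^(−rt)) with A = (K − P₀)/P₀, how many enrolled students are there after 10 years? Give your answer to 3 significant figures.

≈ 5,080 enrolled students

A = (110000 − 3880)/3880 = 27.35052
P(10) = 110000 / (1 + 27.35052·e^(−0.0281·10)) = 110000 / (1 + 27.35052·0.755028)
= 110000 / 21.65041 ≈ 5080.73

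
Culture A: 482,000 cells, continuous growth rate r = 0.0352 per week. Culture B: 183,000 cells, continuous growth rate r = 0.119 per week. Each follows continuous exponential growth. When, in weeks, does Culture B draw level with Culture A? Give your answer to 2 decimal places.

482000·e^(0.0352t) = 183000·e^(0.119t)
482000/183000 = e^((0.119 − 0.0352)t) → ln(2.63388) = 0.0838·t
t = 0.96846 / 0.0838

t ≈ 11.56 weeks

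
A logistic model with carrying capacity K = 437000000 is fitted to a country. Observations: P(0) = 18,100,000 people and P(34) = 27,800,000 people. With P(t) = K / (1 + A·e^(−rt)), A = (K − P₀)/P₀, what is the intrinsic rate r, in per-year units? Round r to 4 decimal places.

A = (437000000 − 18100000)/18100000 = 23.14365
27800000 = 437000000/(1 + 23.14365·e^(−r·34)) → e^(−34r) = (15.71942 − 1)/23.14365 = 0.636003
r = −ln(0.636003)/34 = 0.45255/34

r ≈ 0.0133 per year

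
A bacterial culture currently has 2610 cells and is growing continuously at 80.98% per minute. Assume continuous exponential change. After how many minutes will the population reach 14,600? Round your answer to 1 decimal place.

t ≈ 2.1 minutes

14600 = 2610 · e^(0.8098·t)
t = ln(14600/2610) / 0.8098 = ln(5.59387) / 0.8098 = 1.72167 / 0.8098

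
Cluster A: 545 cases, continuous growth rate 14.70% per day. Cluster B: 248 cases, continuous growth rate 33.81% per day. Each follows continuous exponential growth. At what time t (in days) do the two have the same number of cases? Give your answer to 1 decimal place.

t ≈ 4.1 days

545·e^(0.147t) = 248·e^(0.3381t)
545/248 = e^((0.3381 − 0.147)t) → ln(2.19758) = 0.1911·t
t = 0.78736 / 0.1911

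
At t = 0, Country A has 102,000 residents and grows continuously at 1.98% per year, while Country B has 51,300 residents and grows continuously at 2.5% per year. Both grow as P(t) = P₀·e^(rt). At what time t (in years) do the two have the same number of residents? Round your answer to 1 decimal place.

102000·e^(0.0198t) = 51300·e^(0.025t)
102000/51300 = e^((0.025 − 0.0198)t) → ln(1.9883) = 0.0052·t
t = 0.68728 / 0.0052

t ≈ 132.2 years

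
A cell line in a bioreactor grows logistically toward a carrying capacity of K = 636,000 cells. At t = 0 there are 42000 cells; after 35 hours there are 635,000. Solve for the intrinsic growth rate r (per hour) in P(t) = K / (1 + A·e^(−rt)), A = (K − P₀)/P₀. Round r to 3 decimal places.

A = (636000 − 42000)/42000 = 14.14286
635000 = 636000/(1 + 14.14286·e^(−r·35)) → e^(−35r) = (1.00157 − 1)/14.14286 = 0.000111
r = −ln(0.000111)/35 = 9.10283/35

r ≈ 0.260 per hour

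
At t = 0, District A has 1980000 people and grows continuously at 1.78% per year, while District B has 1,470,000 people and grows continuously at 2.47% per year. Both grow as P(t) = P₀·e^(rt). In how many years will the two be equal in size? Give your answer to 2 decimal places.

1980000·e^(0.0178t) = 1470000·e^(0.0247t)
1980000/1470000 = e^((0.0247 − 0.0178)t) → ln(1.34694) = 0.0069·t
t = 0.29783 / 0.0069

t ≈ 43.16 years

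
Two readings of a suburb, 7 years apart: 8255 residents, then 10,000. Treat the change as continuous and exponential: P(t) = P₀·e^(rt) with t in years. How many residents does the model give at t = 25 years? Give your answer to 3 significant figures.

r = ln(10000/8255) / 7 ≈ 0.027395 per year
P(25) = 8255 · e^(0.027395·25) = 8255 · 1.98353 ≈ 16374.05

≈ 16,400 residents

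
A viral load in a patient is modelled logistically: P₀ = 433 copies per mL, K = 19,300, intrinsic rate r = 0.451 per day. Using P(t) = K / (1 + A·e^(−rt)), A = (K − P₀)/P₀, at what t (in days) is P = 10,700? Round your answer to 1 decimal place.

t ≈ 8.9 days

A = (19300 − 433)/433 = 43.57275
10700 = 19300/(1 + 43.57275·e^(−0.451t)) → 1 + 43.57275·e^(−0.451t) = 1.80374
e^(−0.451t) = 0.018446 → t = ln(54.21261)/0.451 = 3.99291/0.451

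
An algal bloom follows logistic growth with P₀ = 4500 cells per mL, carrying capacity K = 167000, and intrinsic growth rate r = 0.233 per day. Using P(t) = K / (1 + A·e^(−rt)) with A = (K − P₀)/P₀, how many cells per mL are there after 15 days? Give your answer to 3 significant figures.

A = (167000 − 4500)/4500 = 36.11111
P(15) = 167000 / (1 + 36.11111·e^(−0.233·15)) = 167000 / (1 + 36.11111·0.030349)
= 167000 / 2.09593 ≈ 79678.35

≈ 79,700 cells per mL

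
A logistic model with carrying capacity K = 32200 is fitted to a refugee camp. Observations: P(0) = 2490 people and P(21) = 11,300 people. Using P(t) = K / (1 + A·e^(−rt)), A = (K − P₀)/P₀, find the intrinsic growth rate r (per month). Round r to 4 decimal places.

r ≈ 0.0888 per month

A = (32200 − 2490)/2490 = 11.93173
11300 = 32200/(1 + 11.93173·e^(−r·21)) → e^(−21r) = (2.84956 − 1)/11.93173 = 0.155012
r = −ln(0.155012)/21 = 1.86425/21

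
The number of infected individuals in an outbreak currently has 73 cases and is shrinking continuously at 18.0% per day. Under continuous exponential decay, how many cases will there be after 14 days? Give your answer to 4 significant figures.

P(14) = 73 · e^(-0.18·14) = 73 · e^(-2.52)
= 73 · 0.08046 ≈ 5.87

≈ 5.874 cases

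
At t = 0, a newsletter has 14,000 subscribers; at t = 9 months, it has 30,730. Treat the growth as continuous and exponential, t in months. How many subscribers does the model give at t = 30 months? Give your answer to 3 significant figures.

≈ 192,000 subscribers

r = ln(30730/14000) / 9 ≈ 0.087354 per month
P(30) = 14000 · e^(0.087354·30) = 14000 · 13.74406 ≈ 192416.86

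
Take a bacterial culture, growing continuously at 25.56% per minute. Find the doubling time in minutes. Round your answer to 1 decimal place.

doubling time ≈ 2.7 minutes

doubling time = ln(2) / |r| = 0.69315 / 0.2556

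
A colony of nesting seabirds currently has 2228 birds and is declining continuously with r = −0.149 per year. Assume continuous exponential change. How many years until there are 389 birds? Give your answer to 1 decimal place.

389 = 2228 · e^(-0.149·t)
t = ln(389/2228) / -0.149 = ln(0.1746) / -0.149 = -1.74528 / -0.149

t ≈ 11.7 years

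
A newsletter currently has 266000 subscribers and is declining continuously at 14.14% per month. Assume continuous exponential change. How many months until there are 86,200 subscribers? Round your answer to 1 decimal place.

t ≈ 8.0 months

86200 = 266000 · e^(-0.1414·t)
t = ln(86200/266000) / -0.1414 = ln(0.32406) / -0.1414 = -1.12683 / -0.1414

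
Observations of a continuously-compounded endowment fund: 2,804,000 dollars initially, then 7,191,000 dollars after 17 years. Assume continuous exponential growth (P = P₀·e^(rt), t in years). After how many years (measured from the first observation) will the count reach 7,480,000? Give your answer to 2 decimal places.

r = ln(7191000/2804000) / 17 ≈ 0.055399 per year
t = ln(7480000/2804000) / r = 0.98119 / 0.055399 ≈ 17.711

t ≈ 17.71 years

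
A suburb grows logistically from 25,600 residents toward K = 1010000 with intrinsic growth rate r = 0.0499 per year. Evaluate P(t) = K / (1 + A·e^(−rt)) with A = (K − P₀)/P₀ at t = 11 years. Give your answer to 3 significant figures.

A = (1010000 − 25600)/25600 = 38.45312
P(11) = 1010000 / (1 + 38.45312·e^(−0.0499·11)) = 1010000 / (1 + 38.45312·0.577585)
= 1010000 / 23.20994 ≈ 43515.84

≈ 43,500 residents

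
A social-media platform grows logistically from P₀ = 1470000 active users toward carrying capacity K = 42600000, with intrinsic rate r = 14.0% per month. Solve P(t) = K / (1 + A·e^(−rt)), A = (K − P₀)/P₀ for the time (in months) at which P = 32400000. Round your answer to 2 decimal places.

t ≈ 32.05 months

A = (42600000 − 1470000)/1470000 = 27.97959
32400000 = 42600000/(1 + 27.97959·e^(−0.14t)) → 1 + 27.97959·e^(−0.14t) = 1.31481
e^(−0.14t) = 0.011252 → t = ln(88.87635)/0.14 = 4.48725/0.14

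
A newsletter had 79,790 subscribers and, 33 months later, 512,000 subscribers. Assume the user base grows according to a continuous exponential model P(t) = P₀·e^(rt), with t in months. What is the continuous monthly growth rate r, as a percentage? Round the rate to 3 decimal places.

r ≈ 5.633% per month

512000 = 79790 · e^(r·33)
e^(33r) = 512000/79790 = 6.41684
r = ln(6.41684) / 33 = 1.85893 / 33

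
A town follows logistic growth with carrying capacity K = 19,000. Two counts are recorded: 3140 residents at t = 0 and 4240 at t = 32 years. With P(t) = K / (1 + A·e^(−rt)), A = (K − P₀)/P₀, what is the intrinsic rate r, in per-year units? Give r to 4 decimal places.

A = (19000 − 3140)/3140 = 5.05096
4240 = 19000/(1 + 5.05096·e^(−r·32)) → e^(−32r) = (4.48113 − 1)/5.05096 = 0.689203
r = −ln(0.689203)/32 = 0.37222/32

r ≈ 0.0116 per year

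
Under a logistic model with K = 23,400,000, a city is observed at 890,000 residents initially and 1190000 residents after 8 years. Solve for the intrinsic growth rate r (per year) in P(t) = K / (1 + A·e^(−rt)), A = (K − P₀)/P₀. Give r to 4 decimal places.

r ≈ 0.0380 per year

A = (23400000 − 890000)/890000 = 25.29213
1190000 = 23400000/(1 + 25.29213·e^(−r·8)) → e^(−8r) = (19.66387 − 1)/25.29213 = 0.737932
r = −ln(0.737932)/8 = 0.3039/8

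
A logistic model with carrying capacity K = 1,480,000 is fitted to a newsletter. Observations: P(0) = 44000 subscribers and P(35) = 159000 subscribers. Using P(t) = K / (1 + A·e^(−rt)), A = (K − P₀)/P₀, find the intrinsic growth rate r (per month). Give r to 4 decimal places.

r ≈ 0.0391 per month

A = (1480000 − 44000)/44000 = 32.63636
159000 = 1480000/(1 + 32.63636·e^(−r·35)) → e^(−35r) = (9.30818 − 1)/32.63636 = 0.254568
r = −ln(0.254568)/35 = 1.36819/35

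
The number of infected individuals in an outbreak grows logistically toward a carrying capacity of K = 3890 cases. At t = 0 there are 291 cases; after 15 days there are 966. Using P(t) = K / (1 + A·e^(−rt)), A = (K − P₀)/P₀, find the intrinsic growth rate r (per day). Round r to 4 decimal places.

A = (3890 − 291)/291 = 12.3677
966 = 3890/(1 + 12.3677·e^(−r·15)) → e^(−15r) = (4.02692 − 1)/12.3677 = 0.244744
r = −ln(0.244744)/15 = 1.40754/15

r ≈ 0.0938 per day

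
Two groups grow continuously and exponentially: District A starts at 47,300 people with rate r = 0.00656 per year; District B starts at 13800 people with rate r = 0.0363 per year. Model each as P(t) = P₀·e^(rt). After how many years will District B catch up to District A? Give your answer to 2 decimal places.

47300·e^(0.00656t) = 13800·e^(0.0363t)
47300/13800 = e^((0.0363 − 0.00656)t) → ln(3.42754) = 0.02974·t
t = 1.23184 / 0.02974

t ≈ 41.42 years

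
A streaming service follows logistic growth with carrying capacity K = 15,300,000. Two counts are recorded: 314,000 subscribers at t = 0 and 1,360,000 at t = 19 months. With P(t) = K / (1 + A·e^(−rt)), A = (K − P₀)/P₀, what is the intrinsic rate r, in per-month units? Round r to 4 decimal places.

r ≈ 0.0810 per month

A = (15300000 − 314000)/314000 = 47.72611
1360000 = 15300000/(1 + 47.72611·e^(−r·19)) → e^(−19r) = (11.25 − 1)/47.72611 = 0.214767
r = −ln(0.214767)/19 = 1.5382/19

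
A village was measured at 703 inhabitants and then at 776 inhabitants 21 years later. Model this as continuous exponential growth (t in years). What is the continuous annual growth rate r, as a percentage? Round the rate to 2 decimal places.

r ≈ 0.47% per year

776 = 703 · e^(r·21)
e^(21r) = 776/703 = 1.10384
r = ln(1.10384) / 21 = 0.0988 / 21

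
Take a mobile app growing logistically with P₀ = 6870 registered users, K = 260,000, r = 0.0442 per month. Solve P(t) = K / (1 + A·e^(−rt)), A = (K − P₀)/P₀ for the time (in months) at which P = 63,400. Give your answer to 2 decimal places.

A = (260000 − 6870)/6870 = 36.84571
63400 = 260000/(1 + 36.84571·e^(−0.0442t)) → 1 + 36.84571·e^(−0.0442t) = 4.10095
e^(−0.0442t) = 0.08416 → t = ln(11.88208)/0.0442 = 2.47503/0.0442

t ≈ 56.00 months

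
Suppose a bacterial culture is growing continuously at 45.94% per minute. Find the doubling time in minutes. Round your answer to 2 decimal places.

doubling time = ln(2) / |r| = 0.69315 / 0.4594

doubling time ≈ 1.51 minutes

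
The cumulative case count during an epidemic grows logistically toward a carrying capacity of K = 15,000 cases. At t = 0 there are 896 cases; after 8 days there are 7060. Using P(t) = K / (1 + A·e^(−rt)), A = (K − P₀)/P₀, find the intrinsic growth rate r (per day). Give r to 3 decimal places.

r ≈ 0.330 per day

A = (15000 − 896)/896 = 15.74107
7060 = 15000/(1 + 15.74107·e^(−r·8)) → e^(−8r) = (2.12465 − 1)/15.74107 = 0.071447
r = −ln(0.071447)/8 = 2.63881/8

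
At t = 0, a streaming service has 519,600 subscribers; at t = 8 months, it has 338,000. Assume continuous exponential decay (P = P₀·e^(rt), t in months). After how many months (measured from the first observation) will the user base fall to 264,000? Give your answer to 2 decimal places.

t ≈ 12.60 months

r = ln(338000/519600) / 8 ≈ -0.053752 per month
t = ln(264000/519600) / r = -0.67711 / -0.053752 ≈ 12.597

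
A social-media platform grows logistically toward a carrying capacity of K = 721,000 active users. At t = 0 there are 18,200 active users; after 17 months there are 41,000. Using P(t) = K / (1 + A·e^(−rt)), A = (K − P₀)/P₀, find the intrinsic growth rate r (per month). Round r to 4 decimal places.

r ≈ 0.0497 per month

A = (721000 − 18200)/18200 = 38.61538
41000 = 721000/(1 + 38.61538·e^(−r·17)) → e^(−17r) = (17.58537 − 1)/38.61538 = 0.429502
r = −ln(0.429502)/17 = 0.84513/17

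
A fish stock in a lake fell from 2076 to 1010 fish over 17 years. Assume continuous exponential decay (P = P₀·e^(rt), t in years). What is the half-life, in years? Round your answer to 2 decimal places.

half-life ≈ 16.35 years

r = ln(1010/2076) / 17 = ln(0.48651) / 17 ≈ -0.042382 per year
half-life = ln 2 / |r| = 0.69315 / 0.042382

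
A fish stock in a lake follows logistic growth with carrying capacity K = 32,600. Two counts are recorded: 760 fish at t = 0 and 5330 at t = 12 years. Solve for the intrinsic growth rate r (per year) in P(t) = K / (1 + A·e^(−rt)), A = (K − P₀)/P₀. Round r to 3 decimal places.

r ≈ 0.175 per year

A = (32600 − 760)/760 = 41.89474
5330 = 32600/(1 + 41.89474·e^(−r·12)) → e^(−12r) = (6.11632 − 1)/41.89474 = 0.122123
r = −ln(0.122123)/12 = 2.10272/12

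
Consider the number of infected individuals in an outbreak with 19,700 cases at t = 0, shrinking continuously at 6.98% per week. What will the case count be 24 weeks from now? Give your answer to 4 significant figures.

P(24) = 19700 · e^(-0.0698·24) = 19700 · e^(-1.6752)
= 19700 · 0.18727 ≈ 3689.23

≈ 3,689 cases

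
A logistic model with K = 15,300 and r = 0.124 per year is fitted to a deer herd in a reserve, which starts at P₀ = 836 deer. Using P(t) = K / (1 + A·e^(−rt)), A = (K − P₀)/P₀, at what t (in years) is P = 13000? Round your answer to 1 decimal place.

A = (15300 − 836)/836 = 17.30144
13000 = 15300/(1 + 17.30144·e^(−0.124t)) → 1 + 17.30144·e^(−0.124t) = 1.17692
e^(−0.124t) = 0.010226 → t = ln(97.79072)/0.124 = 4.58283/0.124

t ≈ 37.0 years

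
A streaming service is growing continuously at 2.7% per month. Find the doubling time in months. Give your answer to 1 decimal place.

doubling time = ln(2) / |r| = 0.69315 / 0.027

doubling time ≈ 25.7 months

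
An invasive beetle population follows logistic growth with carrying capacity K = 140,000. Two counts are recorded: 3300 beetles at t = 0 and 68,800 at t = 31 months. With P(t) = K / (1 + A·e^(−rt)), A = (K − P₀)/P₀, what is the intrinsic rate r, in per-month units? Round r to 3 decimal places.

r ≈ 0.119 per month

A = (140000 − 3300)/3300 = 41.42424
68800 = 140000/(1 + 41.42424·e^(−r·31)) → e^(−31r) = (2.03488 − 1)/41.42424 = 0.024983
r = −ln(0.024983)/31 = 3.68958/31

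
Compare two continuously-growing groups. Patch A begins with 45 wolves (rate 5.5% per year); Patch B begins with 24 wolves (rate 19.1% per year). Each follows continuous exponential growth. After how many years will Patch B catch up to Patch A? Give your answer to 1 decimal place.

45·e^(0.055t) = 24·e^(0.191t)
45/24 = e^((0.191 − 0.055)t) → ln(1.875) = 0.136·t
t = 0.62861 / 0.136

t ≈ 4.6 years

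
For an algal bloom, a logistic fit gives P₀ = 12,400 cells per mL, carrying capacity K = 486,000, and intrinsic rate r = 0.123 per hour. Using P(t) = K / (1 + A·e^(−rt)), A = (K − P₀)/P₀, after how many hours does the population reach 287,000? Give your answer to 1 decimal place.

A = (486000 − 12400)/12400 = 38.19355
287000 = 486000/(1 + 38.19355·e^(−0.123t)) → 1 + 38.19355·e^(−0.123t) = 1.69338
e^(−0.123t) = 0.018154 → t = ln(55.08316)/0.123 = 4.00884/0.123

t ≈ 32.6 hours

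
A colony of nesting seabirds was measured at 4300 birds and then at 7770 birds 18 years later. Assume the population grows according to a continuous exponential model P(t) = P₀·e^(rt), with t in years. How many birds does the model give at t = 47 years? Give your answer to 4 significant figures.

≈ 20,160 birds

r = ln(7770/4300) / 18 ≈ 0.03287 per year
P(47) = 4300 · e^(0.03287·47) = 4300 · 4.6874 ≈ 20155.81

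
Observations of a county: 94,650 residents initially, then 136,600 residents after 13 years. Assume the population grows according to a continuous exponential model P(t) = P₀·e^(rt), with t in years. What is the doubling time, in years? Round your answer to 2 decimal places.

doubling time ≈ 24.56 years

r = ln(136600/94650) / 13 = ln(1.44321) / 13 ≈ 0.028221 per year
doubling time = ln 2 / |r| = 0.69315 / 0.028221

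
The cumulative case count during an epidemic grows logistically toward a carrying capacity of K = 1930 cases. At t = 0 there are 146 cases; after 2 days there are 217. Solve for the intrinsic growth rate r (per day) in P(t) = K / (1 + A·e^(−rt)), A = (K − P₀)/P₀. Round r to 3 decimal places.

A = (1930 − 146)/146 = 12.21918
217 = 1930/(1 + 12.21918·e^(−r·2)) → e^(−2r) = (8.89401 − 1)/12.21918 = 0.646034
r = −ln(0.646034)/2 = 0.4369/2

r ≈ 0.218 per day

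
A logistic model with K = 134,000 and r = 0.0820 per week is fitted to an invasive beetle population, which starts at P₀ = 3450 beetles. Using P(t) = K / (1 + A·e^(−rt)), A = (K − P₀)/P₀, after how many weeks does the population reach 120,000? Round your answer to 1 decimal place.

A = (134000 − 3450)/3450 = 37.84058
120000 = 134000/(1 + 37.84058·e^(−0.082t)) → 1 + 37.84058·e^(−0.082t) = 1.11667
e^(−0.082t) = 0.003083 → t = ln(324.34783)/0.082 = 5.78182/0.082

t ≈ 70.5 weeks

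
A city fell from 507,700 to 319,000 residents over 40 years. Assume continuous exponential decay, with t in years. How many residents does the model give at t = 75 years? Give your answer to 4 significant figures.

≈ 212,400 residents

r = ln(319000/507700) / 40 ≈ -0.011617 per year
P(75) = 507700 · e^(-0.011617·75) = 507700 · 0.4184 ≈ 212422.87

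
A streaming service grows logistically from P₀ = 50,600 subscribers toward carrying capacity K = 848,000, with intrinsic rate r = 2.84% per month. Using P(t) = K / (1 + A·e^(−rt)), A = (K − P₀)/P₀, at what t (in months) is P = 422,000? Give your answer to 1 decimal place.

t ≈ 96.8 months

A = (848000 − 50600)/50600 = 15.75889
422000 = 848000/(1 + 15.75889·e^(−0.0284t)) → 1 + 15.75889·e^(−0.0284t) = 2.00948
e^(−0.0284t) = 0.064058 → t = ln(15.61092)/0.0284 = 2.74797/0.0284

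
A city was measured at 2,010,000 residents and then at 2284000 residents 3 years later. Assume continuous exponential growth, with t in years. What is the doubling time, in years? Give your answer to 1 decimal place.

doubling time ≈ 16.3 years

r = ln(2284000/2010000) / 3 = ln(1.13632) / 3 ≈ 0.042598 per year
doubling time = ln 2 / |r| = 0.69315 / 0.042598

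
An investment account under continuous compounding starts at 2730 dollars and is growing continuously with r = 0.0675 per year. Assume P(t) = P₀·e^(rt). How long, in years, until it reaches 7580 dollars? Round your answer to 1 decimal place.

7580 = 2730 · e^(0.0675·t)
t = ln(7580/2730) / 0.0675 = ln(2.77656) / 0.0675 = 1.02121 / 0.0675

t ≈ 15.1 years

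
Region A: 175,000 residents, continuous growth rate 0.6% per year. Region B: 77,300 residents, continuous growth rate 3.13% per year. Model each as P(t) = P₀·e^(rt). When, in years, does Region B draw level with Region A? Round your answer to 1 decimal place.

175000·e^(0.006t) = 77300·e^(0.0313t)
175000/77300 = e^((0.0313 − 0.006)t) → ln(2.26391) = 0.0253·t
t = 0.81709 / 0.0253

t ≈ 32.3 years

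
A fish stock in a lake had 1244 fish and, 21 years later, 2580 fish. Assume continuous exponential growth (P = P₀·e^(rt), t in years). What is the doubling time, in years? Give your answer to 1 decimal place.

doubling time ≈ 20.0 years

r = ln(2580/1244) / 21 = ln(2.07395) / 21 ≈ 0.034736 per year
doubling time = ln 2 / |r| = 0.69315 / 0.034736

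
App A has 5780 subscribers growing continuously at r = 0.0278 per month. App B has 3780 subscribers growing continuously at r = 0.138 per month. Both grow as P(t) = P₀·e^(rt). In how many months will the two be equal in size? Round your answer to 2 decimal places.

5780·e^(0.0278t) = 3780·e^(0.138t)
5780/3780 = e^((0.138 − 0.0278)t) → ln(1.5291) = 0.1102·t
t = 0.42468 / 0.1102

t ≈ 3.85 months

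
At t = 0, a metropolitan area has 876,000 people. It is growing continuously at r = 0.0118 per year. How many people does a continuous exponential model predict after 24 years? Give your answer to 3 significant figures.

≈ 1,160,000 people

P(24) = 876000 · e^(0.0118·24) = 876000 · e^(0.2832)
= 876000 · 1.32737 ≈ 1162776.65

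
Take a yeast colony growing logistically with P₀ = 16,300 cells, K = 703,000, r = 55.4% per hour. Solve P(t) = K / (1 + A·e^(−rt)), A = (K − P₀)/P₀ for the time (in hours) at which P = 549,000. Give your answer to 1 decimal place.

A = (703000 − 16300)/16300 = 42.12883
549000 = 703000/(1 + 42.12883·e^(−0.554t)) → 1 + 42.12883·e^(−0.554t) = 1.28051
e^(−0.554t) = 0.006658 → t = ln(150.18656)/0.554 = 5.01188/0.554

t ≈ 9.0 hours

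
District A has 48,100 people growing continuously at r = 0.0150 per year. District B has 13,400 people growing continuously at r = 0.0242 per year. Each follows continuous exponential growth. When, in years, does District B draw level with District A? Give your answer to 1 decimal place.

48100·e^(0.015t) = 13400·e^(0.0242t)
48100/13400 = e^((0.0242 − 0.015)t) → ln(3.58955) = 0.0092·t
t = 1.27803 / 0.0092

t ≈ 138.9 years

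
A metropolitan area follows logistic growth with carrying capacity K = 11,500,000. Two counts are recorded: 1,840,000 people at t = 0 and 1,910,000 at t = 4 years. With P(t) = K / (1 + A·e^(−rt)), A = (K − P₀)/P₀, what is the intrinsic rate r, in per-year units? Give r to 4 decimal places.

A = (11500000 − 1840000)/1840000 = 5.25
1910000 = 11500000/(1 + 5.25·e^(−r·4)) → e^(−4r) = (6.02094 − 1)/5.25 = 0.95637
r = −ln(0.95637)/4 = 0.04461/4

r ≈ 0.0112 per year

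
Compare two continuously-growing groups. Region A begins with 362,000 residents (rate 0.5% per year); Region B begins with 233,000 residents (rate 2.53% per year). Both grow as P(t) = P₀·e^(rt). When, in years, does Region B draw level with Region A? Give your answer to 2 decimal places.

362000·e^(0.005t) = 233000·e^(0.0253t)
362000/233000 = e^((0.0253 − 0.005)t) → ln(1.55365) = 0.0203·t
t = 0.44061 / 0.0203

t ≈ 21.70 years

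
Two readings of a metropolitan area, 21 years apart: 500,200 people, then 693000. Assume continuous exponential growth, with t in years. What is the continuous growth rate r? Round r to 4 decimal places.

693000 = 500200 · e^(r·21)
e^(21r) = 693000/500200 = 1.38545
r = ln(1.38545) / 21 = 0.32602 / 21

r ≈ 0.0155 per year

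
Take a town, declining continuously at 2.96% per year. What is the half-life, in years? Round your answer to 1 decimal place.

half-life ≈ 23.4 years

half-life = ln(2) / |r| = 0.69315 / 0.0296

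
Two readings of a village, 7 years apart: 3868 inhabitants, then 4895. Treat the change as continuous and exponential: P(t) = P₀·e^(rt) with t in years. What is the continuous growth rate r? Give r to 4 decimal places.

4895 = 3868 · e^(r·7)
e^(7r) = 4895/3868 = 1.26551
r = ln(1.26551) / 7 = 0.23548 / 7

r ≈ 0.0336 per year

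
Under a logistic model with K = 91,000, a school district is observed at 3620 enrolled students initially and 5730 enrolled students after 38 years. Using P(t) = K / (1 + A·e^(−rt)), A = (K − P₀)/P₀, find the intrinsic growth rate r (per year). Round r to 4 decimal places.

A = (91000 − 3620)/3620 = 24.13812
5730 = 91000/(1 + 24.13812·e^(−r·38)) → e^(−38r) = (15.88133 − 1)/24.13812 = 0.616507
r = −ln(0.616507)/38 = 0.48369/38

r ≈ 0.0127 per year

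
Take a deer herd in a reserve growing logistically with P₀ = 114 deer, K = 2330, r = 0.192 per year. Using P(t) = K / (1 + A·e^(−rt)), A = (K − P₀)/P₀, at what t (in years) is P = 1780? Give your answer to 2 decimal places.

A = (2330 − 114)/114 = 19.4386
1780 = 2330/(1 + 19.4386·e^(−0.192t)) → 1 + 19.4386·e^(−0.192t) = 1.30899
e^(−0.192t) = 0.015896 → t = ln(62.91037)/0.192 = 4.14171/0.192

t ≈ 21.57 years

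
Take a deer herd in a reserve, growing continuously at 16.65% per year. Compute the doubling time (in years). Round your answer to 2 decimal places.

doubling time = ln(2) / |r| = 0.69315 / 0.1665

doubling time ≈ 4.16 years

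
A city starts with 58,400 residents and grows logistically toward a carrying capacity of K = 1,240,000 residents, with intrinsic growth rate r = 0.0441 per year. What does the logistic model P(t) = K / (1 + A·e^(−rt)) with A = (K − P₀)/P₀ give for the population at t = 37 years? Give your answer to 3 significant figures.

≈ 250,000 residents

A = (1240000 − 58400)/58400 = 20.23288
P(37) = 1240000 / (1 + 20.23288·e^(−0.0441·37)) = 1240000 / (1 + 20.23288·0.195597)
= 1240000 / 4.95749 ≈ 250126.8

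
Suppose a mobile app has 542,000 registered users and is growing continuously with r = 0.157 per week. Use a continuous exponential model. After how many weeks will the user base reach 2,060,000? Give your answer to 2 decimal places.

t ≈ 8.50 weeks

2060000 = 542000 · e^(0.157·t)
t = ln(2060000/542000) / 0.157 = ln(3.80074) / 0.157 = 1.3352 / 0.157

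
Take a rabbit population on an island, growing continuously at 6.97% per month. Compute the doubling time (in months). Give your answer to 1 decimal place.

doubling time = ln(2) / |r| = 0.69315 / 0.0697

doubling time ≈ 9.9 months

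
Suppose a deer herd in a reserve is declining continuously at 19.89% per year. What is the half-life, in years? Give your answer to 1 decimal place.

half-life ≈ 3.5 years

half-life = ln(2) / |r| = 0.69315 / 0.1989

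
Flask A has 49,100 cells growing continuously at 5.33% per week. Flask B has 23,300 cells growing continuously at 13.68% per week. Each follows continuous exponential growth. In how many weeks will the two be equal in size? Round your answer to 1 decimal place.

t ≈ 8.9 weeks

49100·e^(0.0533t) = 23300·e^(0.1368t)
49100/23300 = e^((0.1368 − 0.0533)t) → ln(2.1073) = 0.0835·t
t = 0.74541 / 0.0835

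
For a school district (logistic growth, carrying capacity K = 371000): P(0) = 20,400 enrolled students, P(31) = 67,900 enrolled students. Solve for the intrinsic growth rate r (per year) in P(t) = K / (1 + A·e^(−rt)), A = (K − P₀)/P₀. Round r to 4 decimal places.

r ≈ 0.0435 per year

A = (371000 − 20400)/20400 = 17.18627
67900 = 371000/(1 + 17.18627·e^(−r·31)) → e^(−31r) = (5.46392 − 1)/17.18627 = 0.259737
r = −ln(0.259737)/31 = 1.34808/31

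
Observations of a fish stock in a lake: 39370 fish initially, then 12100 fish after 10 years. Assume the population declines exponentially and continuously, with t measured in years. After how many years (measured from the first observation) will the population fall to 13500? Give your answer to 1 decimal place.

t ≈ 9.1 years

r = ln(12100/39370) / 10 ≈ -0.11798 per year
t = ln(13500/39370) / r = -1.07031 / -0.11798 ≈ 9.072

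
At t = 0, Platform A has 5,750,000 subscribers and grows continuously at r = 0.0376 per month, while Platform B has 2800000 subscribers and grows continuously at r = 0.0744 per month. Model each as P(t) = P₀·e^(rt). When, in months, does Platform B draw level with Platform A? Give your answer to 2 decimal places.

t ≈ 19.55 months

5750000·e^(0.0376t) = 2800000·e^(0.0744t)
5750000/2800000 = e^((0.0744 − 0.0376)t) → ln(2.05357) = 0.0368·t
t = 0.71958 / 0.0368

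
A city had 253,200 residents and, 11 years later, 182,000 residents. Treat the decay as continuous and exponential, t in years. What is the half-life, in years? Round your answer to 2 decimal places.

half-life ≈ 23.09 years

r = ln(182000/253200) / 11 = ln(0.7188) / 11 ≈ -0.030016 per year
half-life = ln 2 / |r| = 0.69315 / 0.030016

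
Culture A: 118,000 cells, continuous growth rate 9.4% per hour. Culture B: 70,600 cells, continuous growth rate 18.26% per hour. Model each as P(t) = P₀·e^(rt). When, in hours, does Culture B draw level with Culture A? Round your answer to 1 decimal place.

t ≈ 5.8 hours

118000·e^(0.094t) = 70600·e^(0.1826t)
118000/70600 = e^((0.1826 − 0.094)t) → ln(1.67139) = 0.0886·t
t = 0.51365 / 0.0886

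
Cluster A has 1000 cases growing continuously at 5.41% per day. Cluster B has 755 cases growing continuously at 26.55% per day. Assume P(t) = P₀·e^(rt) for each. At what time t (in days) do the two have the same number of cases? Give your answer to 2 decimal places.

1000·e^(0.0541t) = 755·e^(0.2655t)
1000/755 = e^((0.2655 − 0.0541)t) → ln(1.3245) = 0.2114·t
t = 0.28104 / 0.2114

t ≈ 1.33 days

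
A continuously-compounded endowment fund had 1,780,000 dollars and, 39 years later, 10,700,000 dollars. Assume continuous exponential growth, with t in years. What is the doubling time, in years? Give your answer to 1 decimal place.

r = ln(10700000/1780000) / 39 = ln(6.01124) / 39 ≈ 0.045991 per year
doubling time = ln 2 / |r| = 0.69315 / 0.045991

doubling time ≈ 15.1 years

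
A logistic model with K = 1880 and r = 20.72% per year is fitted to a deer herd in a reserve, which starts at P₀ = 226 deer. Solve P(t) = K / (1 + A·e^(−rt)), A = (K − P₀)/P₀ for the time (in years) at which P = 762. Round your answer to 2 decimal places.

A = (1880 − 226)/226 = 7.31858
762 = 1880/(1 + 7.31858·e^(−0.2072t)) → 1 + 7.31858·e^(−0.2072t) = 2.46719
e^(−0.2072t) = 0.200475 → t = ln(4.98816)/0.2072 = 1.60707/0.2072

t ≈ 7.76 years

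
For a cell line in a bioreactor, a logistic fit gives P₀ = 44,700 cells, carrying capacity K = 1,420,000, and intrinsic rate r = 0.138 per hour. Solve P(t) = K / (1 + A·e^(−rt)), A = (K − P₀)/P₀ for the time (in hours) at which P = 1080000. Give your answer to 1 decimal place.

t ≈ 33.2 hours

A = (1420000 − 44700)/44700 = 30.76734
1080000 = 1420000/(1 + 30.76734·e^(−0.138t)) → 1 + 30.76734·e^(−0.138t) = 1.31481
e^(−0.138t) = 0.010232 → t = ln(97.73154)/0.138 = 4.58222/0.138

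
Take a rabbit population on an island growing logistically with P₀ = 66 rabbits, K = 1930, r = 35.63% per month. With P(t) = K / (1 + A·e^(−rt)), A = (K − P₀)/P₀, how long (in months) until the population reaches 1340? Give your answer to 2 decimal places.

t ≈ 11.68 months

A = (1930 − 66)/66 = 28.24242
1340 = 1930/(1 + 28.24242·e^(−0.3563t)) → 1 + 28.24242·e^(−0.3563t) = 1.4403
e^(−0.3563t) = 0.01559 → t = ln(64.14381)/0.3563 = 4.16113/0.3563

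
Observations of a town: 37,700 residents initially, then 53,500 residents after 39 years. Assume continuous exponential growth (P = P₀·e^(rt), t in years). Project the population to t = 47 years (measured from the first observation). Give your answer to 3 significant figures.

≈ 57,500 residents

r = ln(53500/37700) / 39 ≈ 0.008975 per year
P(47) = 37700 · e^(0.008975·47) = 37700 · 1.52474 ≈ 57482.52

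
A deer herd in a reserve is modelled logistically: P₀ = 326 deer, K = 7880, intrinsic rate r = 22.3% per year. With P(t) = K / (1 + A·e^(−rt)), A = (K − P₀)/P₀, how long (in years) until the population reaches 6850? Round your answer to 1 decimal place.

t ≈ 22.6 years

A = (7880 − 326)/326 = 23.17178
6850 = 7880/(1 + 23.17178·e^(−0.223t)) → 1 + 23.17178·e^(−0.223t) = 1.15036
e^(−0.223t) = 0.006489 → t = ln(154.10358)/0.223 = 5.03762/0.223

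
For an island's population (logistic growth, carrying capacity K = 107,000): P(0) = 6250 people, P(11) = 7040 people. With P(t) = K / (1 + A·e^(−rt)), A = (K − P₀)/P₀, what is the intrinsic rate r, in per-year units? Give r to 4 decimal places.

r ≈ 0.0115 per year

A = (107000 − 6250)/6250 = 16.12
7040 = 107000/(1 + 16.12·e^(−r·11)) → e^(−11r) = (15.19886 − 1)/16.12 = 0.880823
r = −ln(0.880823)/11 = 0.1269/11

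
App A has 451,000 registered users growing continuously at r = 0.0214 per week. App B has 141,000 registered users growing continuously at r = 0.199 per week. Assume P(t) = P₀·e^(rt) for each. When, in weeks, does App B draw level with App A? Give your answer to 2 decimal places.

t ≈ 6.55 weeks

451000·e^(0.0214t) = 141000·e^(0.199t)
451000/141000 = e^((0.199 − 0.0214)t) → ln(3.19858) = 0.1776·t
t = 1.16271 / 0.1776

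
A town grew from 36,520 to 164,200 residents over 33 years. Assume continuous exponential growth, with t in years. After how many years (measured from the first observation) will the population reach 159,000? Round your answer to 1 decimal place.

t ≈ 32.3 years

r = ln(164200/36520) / 33 ≈ 0.045552 per year
t = ln(159000/36520) / r = 1.47104 / 0.045552 ≈ 32.294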